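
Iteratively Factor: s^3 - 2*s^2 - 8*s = (s)*(s^2 - 2*s - 8) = s*(s + 2)*(s - 4)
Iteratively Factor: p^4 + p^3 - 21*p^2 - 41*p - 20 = (p + 1)*(p^3 - 21*p - 20) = (p + 1)*(p + 4)*(p^2 - 4*p - 5) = (p - 5)*(p + 1)*(p + 4)*(p + 1)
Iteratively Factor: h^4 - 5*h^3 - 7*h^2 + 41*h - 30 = (h - 5)*(h^3 - 7*h + 6) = (h - 5)*(h - 2)*(h^2 + 2*h - 3) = (h - 5)*(h - 2)*(h + 3)*(h - 1)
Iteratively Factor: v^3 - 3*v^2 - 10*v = (v + 2)*(v^2 - 5*v) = (v - 5)*(v + 2)*(v)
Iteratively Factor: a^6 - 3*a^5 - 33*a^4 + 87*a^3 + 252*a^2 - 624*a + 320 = (a + 4)*(a^5 - 7*a^4 - 5*a^3 + 107*a^2 - 176*a + 80) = (a - 5)*(a + 4)*(a^4 - 2*a^3 - 15*a^2 + 32*a - 16) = (a - 5)*(a + 4)^2*(a^3 - 6*a^2 + 9*a - 4) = (a - 5)*(a - 1)*(a + 4)^2*(a^2 - 5*a + 4) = (a - 5)*(a - 1)^2*(a + 4)^2*(a - 4)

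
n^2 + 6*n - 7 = (n - 1)*(n + 7)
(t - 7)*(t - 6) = t^2 - 13*t + 42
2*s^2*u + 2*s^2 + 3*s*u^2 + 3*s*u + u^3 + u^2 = (s + u)*(2*s + u)*(u + 1)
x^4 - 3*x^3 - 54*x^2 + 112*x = x*(x - 8)*(x - 2)*(x + 7)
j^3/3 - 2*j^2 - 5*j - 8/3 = (j/3 + 1/3)*(j - 8)*(j + 1)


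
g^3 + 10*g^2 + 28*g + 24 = (g + 2)^2*(g + 6)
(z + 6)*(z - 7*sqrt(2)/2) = z^2 - 7*sqrt(2)*z/2 + 6*z - 21*sqrt(2)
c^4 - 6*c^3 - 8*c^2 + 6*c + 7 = (c - 7)*(c - 1)*(c + 1)^2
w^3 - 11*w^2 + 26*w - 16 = (w - 8)*(w - 2)*(w - 1)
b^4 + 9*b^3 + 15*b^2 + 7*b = b*(b + 1)^2*(b + 7)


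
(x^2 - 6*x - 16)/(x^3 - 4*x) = (x - 8)/(x*(x - 2))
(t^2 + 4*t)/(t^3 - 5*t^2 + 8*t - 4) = t*(t + 4)/(t^3 - 5*t^2 + 8*t - 4)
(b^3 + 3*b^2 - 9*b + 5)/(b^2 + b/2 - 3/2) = 2*(b^2 + 4*b - 5)/(2*b + 3)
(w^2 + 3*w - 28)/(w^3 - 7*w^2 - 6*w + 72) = (w + 7)/(w^2 - 3*w - 18)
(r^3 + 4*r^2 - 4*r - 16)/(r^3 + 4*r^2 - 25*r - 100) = (r^2 - 4)/(r^2 - 25)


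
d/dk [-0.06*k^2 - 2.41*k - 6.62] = -0.12*k - 2.41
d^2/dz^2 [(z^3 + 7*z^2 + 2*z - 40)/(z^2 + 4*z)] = -20/z^3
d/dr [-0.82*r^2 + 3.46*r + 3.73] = 3.46 - 1.64*r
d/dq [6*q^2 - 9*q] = 12*q - 9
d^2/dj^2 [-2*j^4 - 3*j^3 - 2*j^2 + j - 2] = -24*j^2 - 18*j - 4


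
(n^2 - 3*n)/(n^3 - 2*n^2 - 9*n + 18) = n/(n^2 + n - 6)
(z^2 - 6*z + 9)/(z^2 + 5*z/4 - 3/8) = 8*(z^2 - 6*z + 9)/(8*z^2 + 10*z - 3)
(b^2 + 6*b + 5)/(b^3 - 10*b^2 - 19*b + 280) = (b + 1)/(b^2 - 15*b + 56)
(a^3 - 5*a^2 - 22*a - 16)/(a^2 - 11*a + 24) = (a^2 + 3*a + 2)/(a - 3)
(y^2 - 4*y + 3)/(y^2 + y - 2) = (y - 3)/(y + 2)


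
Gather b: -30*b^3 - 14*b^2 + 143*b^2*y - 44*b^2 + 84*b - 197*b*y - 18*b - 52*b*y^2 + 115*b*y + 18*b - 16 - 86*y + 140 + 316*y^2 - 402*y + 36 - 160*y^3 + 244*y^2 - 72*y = -30*b^3 + b^2*(143*y - 58) + b*(-52*y^2 - 82*y + 84) - 160*y^3 + 560*y^2 - 560*y + 160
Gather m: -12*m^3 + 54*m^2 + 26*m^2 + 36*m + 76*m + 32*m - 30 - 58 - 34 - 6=-12*m^3 + 80*m^2 + 144*m - 128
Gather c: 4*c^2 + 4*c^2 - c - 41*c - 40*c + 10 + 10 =8*c^2 - 82*c + 20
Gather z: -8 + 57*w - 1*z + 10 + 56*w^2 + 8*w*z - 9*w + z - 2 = 56*w^2 + 8*w*z + 48*w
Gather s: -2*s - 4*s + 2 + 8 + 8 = 18 - 6*s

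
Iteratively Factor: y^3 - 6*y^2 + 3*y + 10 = (y - 5)*(y^2 - y - 2) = (y - 5)*(y + 1)*(y - 2)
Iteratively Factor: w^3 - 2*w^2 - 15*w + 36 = (w - 3)*(w^2 + w - 12) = (w - 3)^2*(w + 4)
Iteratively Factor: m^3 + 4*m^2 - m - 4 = (m - 1)*(m^2 + 5*m + 4) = (m - 1)*(m + 4)*(m + 1)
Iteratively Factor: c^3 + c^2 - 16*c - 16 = (c - 4)*(c^2 + 5*c + 4) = (c - 4)*(c + 1)*(c + 4)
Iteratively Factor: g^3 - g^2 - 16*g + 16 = (g - 1)*(g^2 - 16) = (g - 1)*(g + 4)*(g - 4)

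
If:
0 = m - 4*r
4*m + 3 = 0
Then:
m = -3/4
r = -3/16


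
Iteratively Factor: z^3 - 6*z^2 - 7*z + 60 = (z - 4)*(z^2 - 2*z - 15) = (z - 4)*(z + 3)*(z - 5)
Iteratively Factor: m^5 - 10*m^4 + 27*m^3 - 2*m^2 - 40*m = (m - 4)*(m^4 - 6*m^3 + 3*m^2 + 10*m) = (m - 5)*(m - 4)*(m^3 - m^2 - 2*m) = (m - 5)*(m - 4)*(m + 1)*(m^2 - 2*m) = m*(m - 5)*(m - 4)*(m + 1)*(m - 2)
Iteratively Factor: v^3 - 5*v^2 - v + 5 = (v - 1)*(v^2 - 4*v - 5) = (v - 5)*(v - 1)*(v + 1)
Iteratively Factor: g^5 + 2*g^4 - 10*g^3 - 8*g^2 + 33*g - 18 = (g - 1)*(g^4 + 3*g^3 - 7*g^2 - 15*g + 18) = (g - 1)*(g + 3)*(g^3 - 7*g + 6) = (g - 2)*(g - 1)*(g + 3)*(g^2 + 2*g - 3) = (g - 2)*(g - 1)^2*(g + 3)*(g + 3)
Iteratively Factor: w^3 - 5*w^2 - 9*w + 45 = (w - 5)*(w^2 - 9) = (w - 5)*(w + 3)*(w - 3)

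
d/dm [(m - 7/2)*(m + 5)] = 2*m + 3/2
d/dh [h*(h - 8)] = 2*h - 8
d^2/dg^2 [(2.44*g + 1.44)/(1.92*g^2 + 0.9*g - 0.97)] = ((2.44*g + 1.44)*(3.84*g + 0.9)*(7.68*g + 1.8) - (28.1088*g + 9.9216)*(1.92*g^2 + 0.9*g - 0.97))/(1.92*g^2 + 0.9*g - 0.97)^3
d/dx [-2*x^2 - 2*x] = -4*x - 2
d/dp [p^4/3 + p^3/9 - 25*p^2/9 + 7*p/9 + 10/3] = 4*p^3/3 + p^2/3 - 50*p/9 + 7/9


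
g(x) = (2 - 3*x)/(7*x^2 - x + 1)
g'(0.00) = -1.00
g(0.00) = 2.00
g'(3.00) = 0.03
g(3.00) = -0.11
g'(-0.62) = 1.31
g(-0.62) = 0.90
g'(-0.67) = 1.17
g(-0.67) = 0.83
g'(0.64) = -0.99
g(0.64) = 0.02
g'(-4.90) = 0.02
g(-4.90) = 0.10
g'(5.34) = 0.01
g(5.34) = -0.07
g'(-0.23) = 2.56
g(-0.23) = 1.68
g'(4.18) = 0.02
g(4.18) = -0.09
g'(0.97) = -0.19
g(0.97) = -0.14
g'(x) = (1 - 14*x)*(2 - 3*x)/(7*x^2 - x + 1)^2 - 3/(7*x^2 - x + 1) = (-21*x^2 + 3*x + (3*x - 2)*(14*x - 1) - 3)/(7*x^2 - x + 1)^2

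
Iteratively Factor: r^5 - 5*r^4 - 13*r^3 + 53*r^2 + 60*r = (r + 1)*(r^4 - 6*r^3 - 7*r^2 + 60*r) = (r - 4)*(r + 1)*(r^3 - 2*r^2 - 15*r) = (r - 5)*(r - 4)*(r + 1)*(r^2 + 3*r) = (r - 5)*(r - 4)*(r + 1)*(r + 3)*(r)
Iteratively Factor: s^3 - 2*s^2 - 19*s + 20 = (s + 4)*(s^2 - 6*s + 5) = (s - 1)*(s + 4)*(s - 5)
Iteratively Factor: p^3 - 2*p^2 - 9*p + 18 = (p - 2)*(p^2 - 9) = (p - 3)*(p - 2)*(p + 3)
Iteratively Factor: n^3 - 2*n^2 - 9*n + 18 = (n - 2)*(n^2 - 9) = (n - 2)*(n + 3)*(n - 3)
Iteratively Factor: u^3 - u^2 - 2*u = (u - 2)*(u^2 + u) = u*(u - 2)*(u + 1)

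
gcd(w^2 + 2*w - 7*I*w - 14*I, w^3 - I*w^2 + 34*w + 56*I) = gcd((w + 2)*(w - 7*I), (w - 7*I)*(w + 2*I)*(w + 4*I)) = w - 7*I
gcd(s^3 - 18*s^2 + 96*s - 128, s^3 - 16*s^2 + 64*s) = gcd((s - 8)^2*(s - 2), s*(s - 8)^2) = s^2 - 16*s + 64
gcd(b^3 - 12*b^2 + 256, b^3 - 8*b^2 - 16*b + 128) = b^2 - 4*b - 32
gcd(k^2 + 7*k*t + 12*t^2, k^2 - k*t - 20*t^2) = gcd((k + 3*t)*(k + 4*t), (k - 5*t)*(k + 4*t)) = k + 4*t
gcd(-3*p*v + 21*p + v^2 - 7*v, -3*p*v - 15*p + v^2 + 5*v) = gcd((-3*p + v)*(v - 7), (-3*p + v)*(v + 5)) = 3*p - v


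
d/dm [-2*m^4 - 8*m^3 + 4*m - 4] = -8*m^3 - 24*m^2 + 4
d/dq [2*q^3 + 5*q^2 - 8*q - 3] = 6*q^2 + 10*q - 8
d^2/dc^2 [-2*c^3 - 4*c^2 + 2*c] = -12*c - 8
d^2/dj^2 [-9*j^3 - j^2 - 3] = -54*j - 2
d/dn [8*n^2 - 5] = 16*n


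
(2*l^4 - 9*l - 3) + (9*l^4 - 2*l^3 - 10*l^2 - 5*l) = 11*l^4 - 2*l^3 - 10*l^2 - 14*l - 3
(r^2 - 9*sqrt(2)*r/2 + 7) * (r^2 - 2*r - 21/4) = r^4 - 9*sqrt(2)*r^3/2 - 2*r^3 + 7*r^2/4 + 9*sqrt(2)*r^2 - 14*r + 189*sqrt(2)*r/8 - 147/4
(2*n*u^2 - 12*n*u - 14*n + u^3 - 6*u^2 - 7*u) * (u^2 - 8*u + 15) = 2*n*u^4 - 28*n*u^3 + 112*n*u^2 - 68*n*u - 210*n + u^5 - 14*u^4 + 56*u^3 - 34*u^2 - 105*u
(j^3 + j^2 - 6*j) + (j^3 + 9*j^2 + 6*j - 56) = 2*j^3 + 10*j^2 - 56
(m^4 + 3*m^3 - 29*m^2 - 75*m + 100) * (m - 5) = m^5 - 2*m^4 - 44*m^3 + 70*m^2 + 475*m - 500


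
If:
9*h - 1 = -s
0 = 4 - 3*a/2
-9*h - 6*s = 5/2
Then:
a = 8/3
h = 17/90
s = -7/10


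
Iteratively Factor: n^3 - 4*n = (n - 2)*(n^2 + 2*n) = (n - 2)*(n + 2)*(n)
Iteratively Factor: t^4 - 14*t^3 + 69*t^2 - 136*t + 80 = (t - 4)*(t^3 - 10*t^2 + 29*t - 20) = (t - 4)^2*(t^2 - 6*t + 5) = (t - 5)*(t - 4)^2*(t - 1)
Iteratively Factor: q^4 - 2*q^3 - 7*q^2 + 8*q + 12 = (q + 2)*(q^3 - 4*q^2 + q + 6) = (q + 1)*(q + 2)*(q^2 - 5*q + 6) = (q - 3)*(q + 1)*(q + 2)*(q - 2)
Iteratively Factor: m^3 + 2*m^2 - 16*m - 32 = (m + 4)*(m^2 - 2*m - 8) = (m + 2)*(m + 4)*(m - 4)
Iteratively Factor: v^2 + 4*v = (v)*(v + 4)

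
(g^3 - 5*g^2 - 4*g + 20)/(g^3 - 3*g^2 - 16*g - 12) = (g^2 - 7*g + 10)/(g^2 - 5*g - 6)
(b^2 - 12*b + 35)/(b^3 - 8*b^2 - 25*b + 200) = (b - 7)/(b^2 - 3*b - 40)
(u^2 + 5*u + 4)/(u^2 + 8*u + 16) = (u + 1)/(u + 4)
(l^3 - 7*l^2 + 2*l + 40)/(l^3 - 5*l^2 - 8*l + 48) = (l^2 - 3*l - 10)/(l^2 - l - 12)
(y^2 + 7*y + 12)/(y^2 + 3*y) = (y + 4)/y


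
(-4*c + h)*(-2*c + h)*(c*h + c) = 8*c^3*h + 8*c^3 - 6*c^2*h^2 - 6*c^2*h + c*h^3 + c*h^2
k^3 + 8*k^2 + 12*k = k*(k + 2)*(k + 6)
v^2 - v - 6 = (v - 3)*(v + 2)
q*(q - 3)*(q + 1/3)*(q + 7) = q^4 + 13*q^3/3 - 59*q^2/3 - 7*q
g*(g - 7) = g^2 - 7*g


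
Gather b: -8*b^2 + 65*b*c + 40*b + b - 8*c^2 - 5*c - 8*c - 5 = -8*b^2 + b*(65*c + 41) - 8*c^2 - 13*c - 5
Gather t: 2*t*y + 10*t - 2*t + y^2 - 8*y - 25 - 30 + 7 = t*(2*y + 8) + y^2 - 8*y - 48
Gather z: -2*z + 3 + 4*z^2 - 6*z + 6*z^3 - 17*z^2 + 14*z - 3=6*z^3 - 13*z^2 + 6*z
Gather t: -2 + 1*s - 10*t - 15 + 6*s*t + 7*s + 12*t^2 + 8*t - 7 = 8*s + 12*t^2 + t*(6*s - 2) - 24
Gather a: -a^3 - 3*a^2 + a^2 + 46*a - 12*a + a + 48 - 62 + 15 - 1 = -a^3 - 2*a^2 + 35*a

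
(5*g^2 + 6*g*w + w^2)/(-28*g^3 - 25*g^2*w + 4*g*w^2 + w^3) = (5*g + w)/(-28*g^2 + 3*g*w + w^2)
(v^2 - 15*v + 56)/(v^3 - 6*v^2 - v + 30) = (v^2 - 15*v + 56)/(v^3 - 6*v^2 - v + 30)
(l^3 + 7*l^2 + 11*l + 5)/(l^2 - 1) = (l^2 + 6*l + 5)/(l - 1)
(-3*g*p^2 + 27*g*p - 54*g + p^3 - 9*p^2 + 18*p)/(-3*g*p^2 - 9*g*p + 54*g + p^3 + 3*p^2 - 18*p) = (p - 6)/(p + 6)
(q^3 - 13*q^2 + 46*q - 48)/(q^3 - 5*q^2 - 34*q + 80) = (q - 3)/(q + 5)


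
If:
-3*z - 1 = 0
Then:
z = -1/3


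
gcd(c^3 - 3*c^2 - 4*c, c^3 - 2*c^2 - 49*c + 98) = 1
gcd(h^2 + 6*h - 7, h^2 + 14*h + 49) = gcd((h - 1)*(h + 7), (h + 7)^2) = h + 7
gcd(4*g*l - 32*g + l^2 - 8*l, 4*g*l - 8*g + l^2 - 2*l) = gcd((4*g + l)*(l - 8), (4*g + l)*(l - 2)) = 4*g + l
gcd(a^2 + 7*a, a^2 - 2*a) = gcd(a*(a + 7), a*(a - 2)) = a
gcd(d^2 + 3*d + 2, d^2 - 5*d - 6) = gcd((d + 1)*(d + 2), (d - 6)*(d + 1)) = d + 1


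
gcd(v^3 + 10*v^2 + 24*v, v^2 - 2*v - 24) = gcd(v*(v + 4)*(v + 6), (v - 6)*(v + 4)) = v + 4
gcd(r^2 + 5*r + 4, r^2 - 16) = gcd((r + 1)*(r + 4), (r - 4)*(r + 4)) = r + 4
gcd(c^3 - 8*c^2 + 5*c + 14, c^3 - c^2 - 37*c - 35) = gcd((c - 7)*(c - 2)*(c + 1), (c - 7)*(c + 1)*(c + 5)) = c^2 - 6*c - 7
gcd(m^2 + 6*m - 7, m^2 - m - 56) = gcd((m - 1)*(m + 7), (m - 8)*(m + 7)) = m + 7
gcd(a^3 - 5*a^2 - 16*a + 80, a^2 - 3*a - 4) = a - 4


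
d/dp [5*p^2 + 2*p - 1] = 10*p + 2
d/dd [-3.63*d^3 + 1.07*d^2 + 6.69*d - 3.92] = -10.89*d^2 + 2.14*d + 6.69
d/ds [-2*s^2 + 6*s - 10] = 6 - 4*s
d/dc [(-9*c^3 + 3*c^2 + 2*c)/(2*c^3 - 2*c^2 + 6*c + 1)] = (12*c^4 - 116*c^3 - 5*c^2 + 6*c + 2)/(4*c^6 - 8*c^5 + 28*c^4 - 20*c^3 + 32*c^2 + 12*c + 1)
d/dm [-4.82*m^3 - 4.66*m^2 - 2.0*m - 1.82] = -14.46*m^2 - 9.32*m - 2.0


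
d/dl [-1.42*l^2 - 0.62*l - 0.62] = -2.84*l - 0.62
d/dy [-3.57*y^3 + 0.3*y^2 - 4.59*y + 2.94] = -10.71*y^2 + 0.6*y - 4.59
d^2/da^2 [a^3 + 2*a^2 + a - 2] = 6*a + 4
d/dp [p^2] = 2*p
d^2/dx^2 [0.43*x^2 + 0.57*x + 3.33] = 0.860000000000000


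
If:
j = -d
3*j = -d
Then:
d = 0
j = 0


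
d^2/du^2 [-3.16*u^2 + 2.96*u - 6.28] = -6.32000000000000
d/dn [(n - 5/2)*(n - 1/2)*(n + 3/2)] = 3*n^2 - 3*n - 13/4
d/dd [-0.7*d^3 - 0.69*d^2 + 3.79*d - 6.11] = -2.1*d^2 - 1.38*d + 3.79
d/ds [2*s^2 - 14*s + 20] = 4*s - 14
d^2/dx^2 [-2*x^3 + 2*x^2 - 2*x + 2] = 4 - 12*x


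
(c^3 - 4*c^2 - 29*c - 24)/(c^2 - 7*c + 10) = (c^3 - 4*c^2 - 29*c - 24)/(c^2 - 7*c + 10)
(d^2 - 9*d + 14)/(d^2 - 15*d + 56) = (d - 2)/(d - 8)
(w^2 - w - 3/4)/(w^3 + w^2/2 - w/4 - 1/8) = 2*(2*w - 3)/(4*w^2 - 1)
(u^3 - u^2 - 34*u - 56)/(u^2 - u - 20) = (u^2 - 5*u - 14)/(u - 5)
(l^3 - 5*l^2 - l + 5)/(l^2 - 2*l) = (l^3 - 5*l^2 - l + 5)/(l*(l - 2))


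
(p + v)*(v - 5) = p*v - 5*p + v^2 - 5*v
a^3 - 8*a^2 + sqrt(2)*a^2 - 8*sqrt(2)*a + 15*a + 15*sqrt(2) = (a - 5)*(a - 3)*(a + sqrt(2))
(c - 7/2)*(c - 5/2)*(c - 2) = c^3 - 8*c^2 + 83*c/4 - 35/2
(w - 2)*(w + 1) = w^2 - w - 2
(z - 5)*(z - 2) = z^2 - 7*z + 10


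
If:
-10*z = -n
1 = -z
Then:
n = -10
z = -1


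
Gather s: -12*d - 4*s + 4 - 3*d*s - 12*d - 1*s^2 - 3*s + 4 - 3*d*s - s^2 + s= -24*d - 2*s^2 + s*(-6*d - 6) + 8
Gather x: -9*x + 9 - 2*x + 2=11 - 11*x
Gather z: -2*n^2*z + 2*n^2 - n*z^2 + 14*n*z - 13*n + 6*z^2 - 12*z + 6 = 2*n^2 - 13*n + z^2*(6 - n) + z*(-2*n^2 + 14*n - 12) + 6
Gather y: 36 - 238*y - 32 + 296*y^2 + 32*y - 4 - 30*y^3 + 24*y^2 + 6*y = -30*y^3 + 320*y^2 - 200*y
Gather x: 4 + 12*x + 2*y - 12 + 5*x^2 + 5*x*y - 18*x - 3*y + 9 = 5*x^2 + x*(5*y - 6) - y + 1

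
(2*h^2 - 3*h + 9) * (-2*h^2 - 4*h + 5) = -4*h^4 - 2*h^3 + 4*h^2 - 51*h + 45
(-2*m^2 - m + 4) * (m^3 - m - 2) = -2*m^5 - m^4 + 6*m^3 + 5*m^2 - 2*m - 8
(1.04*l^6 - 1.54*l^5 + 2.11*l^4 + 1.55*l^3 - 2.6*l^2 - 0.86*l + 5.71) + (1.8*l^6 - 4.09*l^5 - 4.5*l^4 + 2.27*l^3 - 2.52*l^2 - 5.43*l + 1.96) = 2.84*l^6 - 5.63*l^5 - 2.39*l^4 + 3.82*l^3 - 5.12*l^2 - 6.29*l + 7.67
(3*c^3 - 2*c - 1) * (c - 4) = 3*c^4 - 12*c^3 - 2*c^2 + 7*c + 4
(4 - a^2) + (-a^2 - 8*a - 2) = -2*a^2 - 8*a + 2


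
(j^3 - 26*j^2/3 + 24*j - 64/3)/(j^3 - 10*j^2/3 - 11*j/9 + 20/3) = 3*(3*j^3 - 26*j^2 + 72*j - 64)/(9*j^3 - 30*j^2 - 11*j + 60)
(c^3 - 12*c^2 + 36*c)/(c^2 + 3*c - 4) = c*(c^2 - 12*c + 36)/(c^2 + 3*c - 4)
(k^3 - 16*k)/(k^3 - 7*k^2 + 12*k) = (k + 4)/(k - 3)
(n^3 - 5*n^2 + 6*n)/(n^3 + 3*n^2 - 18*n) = (n - 2)/(n + 6)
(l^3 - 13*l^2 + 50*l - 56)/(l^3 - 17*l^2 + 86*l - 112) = (l - 4)/(l - 8)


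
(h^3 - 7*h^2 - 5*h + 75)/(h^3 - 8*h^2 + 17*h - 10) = (h^2 - 2*h - 15)/(h^2 - 3*h + 2)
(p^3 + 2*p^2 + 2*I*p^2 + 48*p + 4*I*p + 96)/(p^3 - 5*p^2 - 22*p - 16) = (p^2 + 2*I*p + 48)/(p^2 - 7*p - 8)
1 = 1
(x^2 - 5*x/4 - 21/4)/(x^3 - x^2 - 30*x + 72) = (x + 7/4)/(x^2 + 2*x - 24)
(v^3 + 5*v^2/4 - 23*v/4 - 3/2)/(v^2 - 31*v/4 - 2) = (v^2 + v - 6)/(v - 8)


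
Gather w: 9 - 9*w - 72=-9*w - 63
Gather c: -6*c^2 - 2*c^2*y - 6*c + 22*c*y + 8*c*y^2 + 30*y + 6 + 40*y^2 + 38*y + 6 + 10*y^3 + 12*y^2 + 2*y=c^2*(-2*y - 6) + c*(8*y^2 + 22*y - 6) + 10*y^3 + 52*y^2 + 70*y + 12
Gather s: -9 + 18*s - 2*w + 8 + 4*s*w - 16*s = s*(4*w + 2) - 2*w - 1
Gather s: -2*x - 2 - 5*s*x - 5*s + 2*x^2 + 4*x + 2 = s*(-5*x - 5) + 2*x^2 + 2*x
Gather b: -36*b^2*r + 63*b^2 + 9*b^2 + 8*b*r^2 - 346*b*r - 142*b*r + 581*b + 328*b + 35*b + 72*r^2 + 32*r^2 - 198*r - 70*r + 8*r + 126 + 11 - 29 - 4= b^2*(72 - 36*r) + b*(8*r^2 - 488*r + 944) + 104*r^2 - 260*r + 104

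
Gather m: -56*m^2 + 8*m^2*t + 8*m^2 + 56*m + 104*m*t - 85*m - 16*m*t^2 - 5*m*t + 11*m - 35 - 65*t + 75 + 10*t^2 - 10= m^2*(8*t - 48) + m*(-16*t^2 + 99*t - 18) + 10*t^2 - 65*t + 30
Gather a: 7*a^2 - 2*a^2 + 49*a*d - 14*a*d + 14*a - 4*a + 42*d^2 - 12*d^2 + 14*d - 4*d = 5*a^2 + a*(35*d + 10) + 30*d^2 + 10*d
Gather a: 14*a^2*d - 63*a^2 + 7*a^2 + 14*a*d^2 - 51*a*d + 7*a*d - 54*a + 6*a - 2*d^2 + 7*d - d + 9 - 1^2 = a^2*(14*d - 56) + a*(14*d^2 - 44*d - 48) - 2*d^2 + 6*d + 8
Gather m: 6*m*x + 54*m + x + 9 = m*(6*x + 54) + x + 9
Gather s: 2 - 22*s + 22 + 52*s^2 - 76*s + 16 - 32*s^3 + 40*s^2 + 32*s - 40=-32*s^3 + 92*s^2 - 66*s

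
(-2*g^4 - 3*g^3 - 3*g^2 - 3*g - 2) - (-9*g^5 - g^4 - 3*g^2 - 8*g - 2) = 9*g^5 - g^4 - 3*g^3 + 5*g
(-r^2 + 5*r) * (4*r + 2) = -4*r^3 + 18*r^2 + 10*r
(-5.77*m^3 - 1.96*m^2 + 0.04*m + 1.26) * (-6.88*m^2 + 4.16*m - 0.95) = 39.6976*m^5 - 10.5184*m^4 - 2.9473*m^3 - 6.6404*m^2 + 5.2036*m - 1.197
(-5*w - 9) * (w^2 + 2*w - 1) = -5*w^3 - 19*w^2 - 13*w + 9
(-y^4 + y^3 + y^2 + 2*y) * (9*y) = -9*y^5 + 9*y^4 + 9*y^3 + 18*y^2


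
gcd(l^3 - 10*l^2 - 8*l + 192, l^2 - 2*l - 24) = l^2 - 2*l - 24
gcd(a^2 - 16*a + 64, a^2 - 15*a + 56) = a - 8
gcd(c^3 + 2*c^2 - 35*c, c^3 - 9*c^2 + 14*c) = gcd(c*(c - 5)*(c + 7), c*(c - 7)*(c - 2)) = c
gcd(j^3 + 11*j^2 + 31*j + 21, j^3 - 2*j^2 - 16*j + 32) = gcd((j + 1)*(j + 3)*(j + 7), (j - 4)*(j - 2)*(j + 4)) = 1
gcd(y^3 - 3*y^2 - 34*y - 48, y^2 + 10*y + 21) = y + 3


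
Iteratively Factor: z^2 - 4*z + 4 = (z - 2)*(z - 2)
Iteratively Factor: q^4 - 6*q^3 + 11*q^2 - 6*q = (q - 2)*(q^3 - 4*q^2 + 3*q) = q*(q - 2)*(q^2 - 4*q + 3) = q*(q - 3)*(q - 2)*(q - 1)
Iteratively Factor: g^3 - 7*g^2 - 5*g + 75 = (g - 5)*(g^2 - 2*g - 15) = (g - 5)^2*(g + 3)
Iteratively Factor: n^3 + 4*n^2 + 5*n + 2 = (n + 1)*(n^2 + 3*n + 2) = (n + 1)*(n + 2)*(n + 1)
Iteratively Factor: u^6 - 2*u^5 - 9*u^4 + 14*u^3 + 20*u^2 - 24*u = (u - 1)*(u^5 - u^4 - 10*u^3 + 4*u^2 + 24*u) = u*(u - 1)*(u^4 - u^3 - 10*u^2 + 4*u + 24) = u*(u - 2)*(u - 1)*(u^3 + u^2 - 8*u - 12) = u*(u - 2)*(u - 1)*(u + 2)*(u^2 - u - 6) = u*(u - 2)*(u - 1)*(u + 2)^2*(u - 3)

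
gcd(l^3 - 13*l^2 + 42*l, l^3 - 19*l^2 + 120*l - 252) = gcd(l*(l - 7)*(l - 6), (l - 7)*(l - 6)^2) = l^2 - 13*l + 42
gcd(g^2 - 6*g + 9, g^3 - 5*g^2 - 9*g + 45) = g - 3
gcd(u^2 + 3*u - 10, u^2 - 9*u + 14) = u - 2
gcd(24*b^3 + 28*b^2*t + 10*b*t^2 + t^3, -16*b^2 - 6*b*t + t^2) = 2*b + t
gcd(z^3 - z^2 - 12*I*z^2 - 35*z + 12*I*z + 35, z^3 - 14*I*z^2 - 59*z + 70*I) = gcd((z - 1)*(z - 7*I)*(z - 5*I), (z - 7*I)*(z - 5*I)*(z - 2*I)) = z^2 - 12*I*z - 35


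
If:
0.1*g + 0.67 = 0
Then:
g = -6.70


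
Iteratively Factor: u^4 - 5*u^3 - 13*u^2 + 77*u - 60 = (u + 4)*(u^3 - 9*u^2 + 23*u - 15) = (u - 1)*(u + 4)*(u^2 - 8*u + 15) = (u - 5)*(u - 1)*(u + 4)*(u - 3)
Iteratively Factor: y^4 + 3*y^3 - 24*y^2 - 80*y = (y - 5)*(y^3 + 8*y^2 + 16*y) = (y - 5)*(y + 4)*(y^2 + 4*y) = y*(y - 5)*(y + 4)*(y + 4)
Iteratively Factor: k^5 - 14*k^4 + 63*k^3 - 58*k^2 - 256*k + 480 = (k - 3)*(k^4 - 11*k^3 + 30*k^2 + 32*k - 160) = (k - 4)*(k - 3)*(k^3 - 7*k^2 + 2*k + 40) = (k - 5)*(k - 4)*(k - 3)*(k^2 - 2*k - 8) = (k - 5)*(k - 4)^2*(k - 3)*(k + 2)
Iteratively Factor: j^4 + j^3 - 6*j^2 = (j + 3)*(j^3 - 2*j^2) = j*(j + 3)*(j^2 - 2*j) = j^2*(j + 3)*(j - 2)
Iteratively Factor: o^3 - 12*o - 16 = (o - 4)*(o^2 + 4*o + 4) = (o - 4)*(o + 2)*(o + 2)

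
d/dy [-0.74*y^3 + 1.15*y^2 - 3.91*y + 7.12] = -2.22*y^2 + 2.3*y - 3.91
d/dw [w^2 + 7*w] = 2*w + 7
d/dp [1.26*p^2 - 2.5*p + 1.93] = 2.52*p - 2.5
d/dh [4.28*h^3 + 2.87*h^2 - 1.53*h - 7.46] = 12.84*h^2 + 5.74*h - 1.53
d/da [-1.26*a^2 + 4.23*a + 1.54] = 4.23 - 2.52*a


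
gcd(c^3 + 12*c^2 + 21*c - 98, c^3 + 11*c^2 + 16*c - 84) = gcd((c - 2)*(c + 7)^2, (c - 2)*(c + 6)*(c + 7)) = c^2 + 5*c - 14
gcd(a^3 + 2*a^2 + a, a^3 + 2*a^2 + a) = a^3 + 2*a^2 + a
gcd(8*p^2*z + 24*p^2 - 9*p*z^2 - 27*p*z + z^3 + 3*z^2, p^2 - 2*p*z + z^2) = -p + z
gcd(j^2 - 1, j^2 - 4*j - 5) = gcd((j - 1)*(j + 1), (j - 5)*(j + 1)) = j + 1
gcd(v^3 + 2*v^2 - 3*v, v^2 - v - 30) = 1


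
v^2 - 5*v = v*(v - 5)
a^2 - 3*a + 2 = (a - 2)*(a - 1)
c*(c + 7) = c^2 + 7*c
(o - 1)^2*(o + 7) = o^3 + 5*o^2 - 13*o + 7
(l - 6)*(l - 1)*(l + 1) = l^3 - 6*l^2 - l + 6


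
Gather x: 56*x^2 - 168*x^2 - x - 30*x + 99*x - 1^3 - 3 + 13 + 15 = -112*x^2 + 68*x + 24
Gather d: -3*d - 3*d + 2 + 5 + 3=10 - 6*d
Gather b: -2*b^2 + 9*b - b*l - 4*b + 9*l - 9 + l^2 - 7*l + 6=-2*b^2 + b*(5 - l) + l^2 + 2*l - 3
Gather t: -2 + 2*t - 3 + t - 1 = 3*t - 6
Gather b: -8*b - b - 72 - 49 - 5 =-9*b - 126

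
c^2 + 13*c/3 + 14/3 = (c + 2)*(c + 7/3)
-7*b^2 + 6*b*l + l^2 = (-b + l)*(7*b + l)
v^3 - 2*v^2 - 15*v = v*(v - 5)*(v + 3)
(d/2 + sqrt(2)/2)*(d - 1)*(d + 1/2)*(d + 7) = d^4/2 + sqrt(2)*d^3/2 + 13*d^3/4 - 2*d^2 + 13*sqrt(2)*d^2/4 - 2*sqrt(2)*d - 7*d/4 - 7*sqrt(2)/4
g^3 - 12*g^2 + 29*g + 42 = (g - 7)*(g - 6)*(g + 1)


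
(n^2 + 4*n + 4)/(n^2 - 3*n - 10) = (n + 2)/(n - 5)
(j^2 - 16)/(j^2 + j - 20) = (j + 4)/(j + 5)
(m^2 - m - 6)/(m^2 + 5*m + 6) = (m - 3)/(m + 3)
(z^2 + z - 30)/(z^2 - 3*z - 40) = (-z^2 - z + 30)/(-z^2 + 3*z + 40)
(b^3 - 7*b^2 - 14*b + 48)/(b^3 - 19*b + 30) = (b^2 - 5*b - 24)/(b^2 + 2*b - 15)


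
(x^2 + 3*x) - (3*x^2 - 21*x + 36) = -2*x^2 + 24*x - 36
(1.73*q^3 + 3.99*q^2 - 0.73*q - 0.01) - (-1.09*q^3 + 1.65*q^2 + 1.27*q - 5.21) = 2.82*q^3 + 2.34*q^2 - 2.0*q + 5.2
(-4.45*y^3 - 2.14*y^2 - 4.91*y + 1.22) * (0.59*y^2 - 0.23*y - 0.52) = -2.6255*y^5 - 0.2391*y^4 - 0.0906999999999999*y^3 + 2.9619*y^2 + 2.2726*y - 0.6344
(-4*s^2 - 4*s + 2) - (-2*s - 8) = -4*s^2 - 2*s + 10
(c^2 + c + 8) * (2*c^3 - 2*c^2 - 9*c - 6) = 2*c^5 + 5*c^3 - 31*c^2 - 78*c - 48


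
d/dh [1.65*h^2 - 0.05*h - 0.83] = 3.3*h - 0.05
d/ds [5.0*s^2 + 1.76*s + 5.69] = 10.0*s + 1.76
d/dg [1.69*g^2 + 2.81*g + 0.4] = 3.38*g + 2.81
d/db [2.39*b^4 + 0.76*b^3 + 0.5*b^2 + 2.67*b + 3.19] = 9.56*b^3 + 2.28*b^2 + 1.0*b + 2.67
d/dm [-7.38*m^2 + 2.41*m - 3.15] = 2.41 - 14.76*m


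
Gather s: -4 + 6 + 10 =12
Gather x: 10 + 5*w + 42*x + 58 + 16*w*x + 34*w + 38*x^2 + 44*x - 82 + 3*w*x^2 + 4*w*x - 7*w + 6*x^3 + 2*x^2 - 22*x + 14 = 32*w + 6*x^3 + x^2*(3*w + 40) + x*(20*w + 64)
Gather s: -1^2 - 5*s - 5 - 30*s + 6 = -35*s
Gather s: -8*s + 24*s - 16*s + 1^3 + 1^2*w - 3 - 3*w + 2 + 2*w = 0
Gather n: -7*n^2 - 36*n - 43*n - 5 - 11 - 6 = -7*n^2 - 79*n - 22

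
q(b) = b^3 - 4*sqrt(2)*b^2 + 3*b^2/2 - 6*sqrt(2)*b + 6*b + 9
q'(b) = 3*b^2 - 8*sqrt(2)*b + 3*b - 6*sqrt(2) + 6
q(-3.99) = -110.78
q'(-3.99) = 78.45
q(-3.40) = -69.91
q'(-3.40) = 60.46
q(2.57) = -7.87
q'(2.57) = -4.04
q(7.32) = 160.30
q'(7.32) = 97.41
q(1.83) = -3.34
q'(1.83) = -7.65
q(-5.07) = -215.57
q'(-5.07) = 116.78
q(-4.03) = -113.95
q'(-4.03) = 79.74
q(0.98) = 3.51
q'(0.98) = -7.75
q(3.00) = -8.87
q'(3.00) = -0.43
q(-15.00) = -4264.01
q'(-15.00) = 797.22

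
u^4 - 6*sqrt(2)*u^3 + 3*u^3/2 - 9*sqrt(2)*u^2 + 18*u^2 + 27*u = u*(u + 3/2)*(u - 3*sqrt(2))^2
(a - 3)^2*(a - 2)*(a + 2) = a^4 - 6*a^3 + 5*a^2 + 24*a - 36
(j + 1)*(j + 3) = j^2 + 4*j + 3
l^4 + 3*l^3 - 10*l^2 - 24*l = l*(l - 3)*(l + 2)*(l + 4)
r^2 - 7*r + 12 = (r - 4)*(r - 3)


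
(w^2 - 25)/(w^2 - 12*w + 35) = (w + 5)/(w - 7)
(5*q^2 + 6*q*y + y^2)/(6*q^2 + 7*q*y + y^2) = (5*q + y)/(6*q + y)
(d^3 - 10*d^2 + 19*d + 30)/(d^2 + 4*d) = (d^3 - 10*d^2 + 19*d + 30)/(d*(d + 4))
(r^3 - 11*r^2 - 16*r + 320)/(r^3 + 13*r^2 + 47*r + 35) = (r^2 - 16*r + 64)/(r^2 + 8*r + 7)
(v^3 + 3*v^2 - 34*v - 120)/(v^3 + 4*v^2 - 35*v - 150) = (v + 4)/(v + 5)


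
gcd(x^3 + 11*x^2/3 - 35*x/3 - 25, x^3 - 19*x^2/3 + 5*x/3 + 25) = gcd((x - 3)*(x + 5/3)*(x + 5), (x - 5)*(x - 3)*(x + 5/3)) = x^2 - 4*x/3 - 5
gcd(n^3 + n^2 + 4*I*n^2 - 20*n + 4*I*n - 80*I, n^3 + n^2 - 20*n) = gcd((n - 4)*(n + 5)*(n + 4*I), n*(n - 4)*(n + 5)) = n^2 + n - 20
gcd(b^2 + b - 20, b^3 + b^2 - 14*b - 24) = b - 4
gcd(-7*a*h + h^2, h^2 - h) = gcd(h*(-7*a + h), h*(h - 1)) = h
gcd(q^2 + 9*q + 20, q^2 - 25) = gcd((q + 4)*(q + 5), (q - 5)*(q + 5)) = q + 5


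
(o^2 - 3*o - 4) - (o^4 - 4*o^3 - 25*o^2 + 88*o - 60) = -o^4 + 4*o^3 + 26*o^2 - 91*o + 56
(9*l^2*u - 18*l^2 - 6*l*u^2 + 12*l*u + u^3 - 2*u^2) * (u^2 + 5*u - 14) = 9*l^2*u^3 + 27*l^2*u^2 - 216*l^2*u + 252*l^2 - 6*l*u^4 - 18*l*u^3 + 144*l*u^2 - 168*l*u + u^5 + 3*u^4 - 24*u^3 + 28*u^2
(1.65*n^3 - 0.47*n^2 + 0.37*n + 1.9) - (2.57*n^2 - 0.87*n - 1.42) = 1.65*n^3 - 3.04*n^2 + 1.24*n + 3.32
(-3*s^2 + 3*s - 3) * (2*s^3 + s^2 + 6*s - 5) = -6*s^5 + 3*s^4 - 21*s^3 + 30*s^2 - 33*s + 15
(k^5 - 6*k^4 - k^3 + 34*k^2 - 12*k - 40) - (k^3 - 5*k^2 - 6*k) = k^5 - 6*k^4 - 2*k^3 + 39*k^2 - 6*k - 40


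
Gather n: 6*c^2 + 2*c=6*c^2 + 2*c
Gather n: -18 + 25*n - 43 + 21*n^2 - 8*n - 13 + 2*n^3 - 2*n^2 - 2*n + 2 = 2*n^3 + 19*n^2 + 15*n - 72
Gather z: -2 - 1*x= -x - 2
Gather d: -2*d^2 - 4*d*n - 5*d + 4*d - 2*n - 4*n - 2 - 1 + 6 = -2*d^2 + d*(-4*n - 1) - 6*n + 3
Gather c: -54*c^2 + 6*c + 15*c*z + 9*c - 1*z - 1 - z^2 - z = -54*c^2 + c*(15*z + 15) - z^2 - 2*z - 1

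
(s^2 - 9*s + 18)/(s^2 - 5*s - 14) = (-s^2 + 9*s - 18)/(-s^2 + 5*s + 14)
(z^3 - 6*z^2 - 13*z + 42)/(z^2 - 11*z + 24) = (z^3 - 6*z^2 - 13*z + 42)/(z^2 - 11*z + 24)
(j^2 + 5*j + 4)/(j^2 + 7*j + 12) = (j + 1)/(j + 3)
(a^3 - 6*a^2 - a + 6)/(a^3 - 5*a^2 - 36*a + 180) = (a^2 - 1)/(a^2 + a - 30)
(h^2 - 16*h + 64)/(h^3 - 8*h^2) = (h - 8)/h^2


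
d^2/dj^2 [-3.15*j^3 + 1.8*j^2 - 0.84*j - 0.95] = 3.6 - 18.9*j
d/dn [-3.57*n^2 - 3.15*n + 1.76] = -7.14*n - 3.15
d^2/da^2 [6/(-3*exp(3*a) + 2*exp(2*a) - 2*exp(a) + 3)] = 6*(-2*(9*exp(2*a) - 4*exp(a) + 2)^2*exp(a) + (27*exp(2*a) - 8*exp(a) + 2)*(3*exp(3*a) - 2*exp(2*a) + 2*exp(a) - 3))*exp(a)/(3*exp(3*a) - 2*exp(2*a) + 2*exp(a) - 3)^3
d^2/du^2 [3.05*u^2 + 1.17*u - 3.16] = 6.10000000000000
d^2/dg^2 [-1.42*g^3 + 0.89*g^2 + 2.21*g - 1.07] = 1.78 - 8.52*g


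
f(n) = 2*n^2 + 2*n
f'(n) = 4*n + 2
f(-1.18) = 0.42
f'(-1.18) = -2.72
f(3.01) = 24.14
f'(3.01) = 14.04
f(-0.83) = -0.28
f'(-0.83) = -1.32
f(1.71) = 9.27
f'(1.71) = 8.84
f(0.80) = 2.88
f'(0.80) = 5.20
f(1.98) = 11.80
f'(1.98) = 9.92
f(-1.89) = 3.36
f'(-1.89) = -5.56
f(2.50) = 17.50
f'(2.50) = 12.00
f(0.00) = 0.00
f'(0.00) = 2.00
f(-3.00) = 12.00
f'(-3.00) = -10.00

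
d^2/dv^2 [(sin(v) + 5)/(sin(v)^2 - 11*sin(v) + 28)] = (-sin(v)^5 - 31*sin(v)^4 + 335*sin(v)^3 - 323*sin(v)^2 - 2822*sin(v) + 1546)/(sin(v)^2 - 11*sin(v) + 28)^3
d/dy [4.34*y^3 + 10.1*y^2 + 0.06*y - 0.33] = 13.02*y^2 + 20.2*y + 0.06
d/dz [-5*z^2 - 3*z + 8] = -10*z - 3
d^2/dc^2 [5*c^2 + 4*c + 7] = 10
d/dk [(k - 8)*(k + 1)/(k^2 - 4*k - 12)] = (3*k^2 - 8*k + 52)/(k^4 - 8*k^3 - 8*k^2 + 96*k + 144)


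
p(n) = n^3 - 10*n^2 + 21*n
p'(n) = 3*n^2 - 20*n + 21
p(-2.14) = -100.54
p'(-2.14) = 77.54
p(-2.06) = -94.44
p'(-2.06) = 74.93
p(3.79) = -9.61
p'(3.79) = -11.71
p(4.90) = -19.55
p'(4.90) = -4.97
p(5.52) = -20.59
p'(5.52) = 2.01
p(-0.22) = -5.11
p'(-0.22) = 25.55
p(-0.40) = -10.06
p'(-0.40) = 29.48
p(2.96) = 0.48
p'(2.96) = -11.92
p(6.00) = -18.00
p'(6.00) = 9.00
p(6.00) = -18.00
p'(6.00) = 9.00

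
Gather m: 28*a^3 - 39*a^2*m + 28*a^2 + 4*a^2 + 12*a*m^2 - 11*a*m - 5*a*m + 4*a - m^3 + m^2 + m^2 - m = 28*a^3 + 32*a^2 + 4*a - m^3 + m^2*(12*a + 2) + m*(-39*a^2 - 16*a - 1)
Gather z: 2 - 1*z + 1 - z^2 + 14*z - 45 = -z^2 + 13*z - 42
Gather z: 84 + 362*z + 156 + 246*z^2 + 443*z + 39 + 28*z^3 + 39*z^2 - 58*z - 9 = 28*z^3 + 285*z^2 + 747*z + 270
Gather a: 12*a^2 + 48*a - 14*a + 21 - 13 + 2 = 12*a^2 + 34*a + 10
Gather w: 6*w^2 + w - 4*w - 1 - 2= 6*w^2 - 3*w - 3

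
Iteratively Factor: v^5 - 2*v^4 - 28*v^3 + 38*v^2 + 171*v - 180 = (v + 4)*(v^4 - 6*v^3 - 4*v^2 + 54*v - 45) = (v - 5)*(v + 4)*(v^3 - v^2 - 9*v + 9) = (v - 5)*(v + 3)*(v + 4)*(v^2 - 4*v + 3) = (v - 5)*(v - 3)*(v + 3)*(v + 4)*(v - 1)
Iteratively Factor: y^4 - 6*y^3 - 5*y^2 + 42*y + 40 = (y + 2)*(y^3 - 8*y^2 + 11*y + 20) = (y - 4)*(y + 2)*(y^2 - 4*y - 5) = (y - 4)*(y + 1)*(y + 2)*(y - 5)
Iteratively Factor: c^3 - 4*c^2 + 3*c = (c - 1)*(c^2 - 3*c) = (c - 3)*(c - 1)*(c)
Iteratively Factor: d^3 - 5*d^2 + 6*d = (d)*(d^2 - 5*d + 6) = d*(d - 2)*(d - 3)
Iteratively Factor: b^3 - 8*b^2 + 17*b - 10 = (b - 1)*(b^2 - 7*b + 10) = (b - 5)*(b - 1)*(b - 2)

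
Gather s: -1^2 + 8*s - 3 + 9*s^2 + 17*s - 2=9*s^2 + 25*s - 6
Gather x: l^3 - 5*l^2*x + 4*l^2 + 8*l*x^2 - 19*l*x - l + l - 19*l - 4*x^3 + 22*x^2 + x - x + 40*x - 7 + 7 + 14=l^3 + 4*l^2 - 19*l - 4*x^3 + x^2*(8*l + 22) + x*(-5*l^2 - 19*l + 40) + 14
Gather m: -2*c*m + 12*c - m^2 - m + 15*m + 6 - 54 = 12*c - m^2 + m*(14 - 2*c) - 48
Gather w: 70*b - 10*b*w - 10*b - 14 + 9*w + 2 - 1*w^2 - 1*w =60*b - w^2 + w*(8 - 10*b) - 12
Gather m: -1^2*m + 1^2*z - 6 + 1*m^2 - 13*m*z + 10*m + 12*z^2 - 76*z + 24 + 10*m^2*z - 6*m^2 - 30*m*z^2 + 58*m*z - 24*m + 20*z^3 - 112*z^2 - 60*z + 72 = m^2*(10*z - 5) + m*(-30*z^2 + 45*z - 15) + 20*z^3 - 100*z^2 - 135*z + 90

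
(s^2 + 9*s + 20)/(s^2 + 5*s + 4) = (s + 5)/(s + 1)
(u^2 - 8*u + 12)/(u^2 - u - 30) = (u - 2)/(u + 5)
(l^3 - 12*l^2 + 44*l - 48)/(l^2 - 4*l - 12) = (l^2 - 6*l + 8)/(l + 2)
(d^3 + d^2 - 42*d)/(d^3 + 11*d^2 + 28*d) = (d - 6)/(d + 4)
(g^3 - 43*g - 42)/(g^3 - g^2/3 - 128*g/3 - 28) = 3*(g + 1)/(3*g + 2)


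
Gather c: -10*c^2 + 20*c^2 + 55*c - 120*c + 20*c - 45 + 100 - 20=10*c^2 - 45*c + 35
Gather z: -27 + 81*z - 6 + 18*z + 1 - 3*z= 96*z - 32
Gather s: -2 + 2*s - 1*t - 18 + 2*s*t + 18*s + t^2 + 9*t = s*(2*t + 20) + t^2 + 8*t - 20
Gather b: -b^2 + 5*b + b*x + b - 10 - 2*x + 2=-b^2 + b*(x + 6) - 2*x - 8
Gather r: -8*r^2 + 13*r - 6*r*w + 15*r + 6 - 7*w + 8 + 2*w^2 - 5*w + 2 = -8*r^2 + r*(28 - 6*w) + 2*w^2 - 12*w + 16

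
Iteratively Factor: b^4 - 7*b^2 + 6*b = (b - 2)*(b^3 + 2*b^2 - 3*b) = b*(b - 2)*(b^2 + 2*b - 3) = b*(b - 2)*(b - 1)*(b + 3)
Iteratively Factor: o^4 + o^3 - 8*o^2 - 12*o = (o)*(o^3 + o^2 - 8*o - 12) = o*(o + 2)*(o^2 - o - 6) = o*(o - 3)*(o + 2)*(o + 2)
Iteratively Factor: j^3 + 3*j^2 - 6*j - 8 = (j + 1)*(j^2 + 2*j - 8) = (j - 2)*(j + 1)*(j + 4)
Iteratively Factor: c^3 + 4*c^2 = (c + 4)*(c^2) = c*(c + 4)*(c)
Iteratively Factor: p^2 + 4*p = (p + 4)*(p)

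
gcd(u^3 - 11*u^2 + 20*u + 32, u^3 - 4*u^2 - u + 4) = u^2 - 3*u - 4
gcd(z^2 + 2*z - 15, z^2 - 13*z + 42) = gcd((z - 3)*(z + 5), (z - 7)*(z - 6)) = 1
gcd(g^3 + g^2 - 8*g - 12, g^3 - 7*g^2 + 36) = g^2 - g - 6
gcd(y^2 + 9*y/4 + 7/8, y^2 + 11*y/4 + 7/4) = y + 7/4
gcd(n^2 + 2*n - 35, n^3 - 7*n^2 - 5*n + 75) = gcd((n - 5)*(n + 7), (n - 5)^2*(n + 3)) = n - 5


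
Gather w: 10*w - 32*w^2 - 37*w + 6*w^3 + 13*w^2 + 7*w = 6*w^3 - 19*w^2 - 20*w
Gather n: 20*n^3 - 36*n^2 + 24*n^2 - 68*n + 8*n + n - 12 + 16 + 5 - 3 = 20*n^3 - 12*n^2 - 59*n + 6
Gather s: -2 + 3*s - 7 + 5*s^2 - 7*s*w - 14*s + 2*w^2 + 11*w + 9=5*s^2 + s*(-7*w - 11) + 2*w^2 + 11*w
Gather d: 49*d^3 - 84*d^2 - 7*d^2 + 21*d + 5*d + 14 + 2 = 49*d^3 - 91*d^2 + 26*d + 16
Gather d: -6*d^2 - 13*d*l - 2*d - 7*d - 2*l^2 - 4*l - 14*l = -6*d^2 + d*(-13*l - 9) - 2*l^2 - 18*l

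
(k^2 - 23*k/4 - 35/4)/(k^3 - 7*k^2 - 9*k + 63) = (k + 5/4)/(k^2 - 9)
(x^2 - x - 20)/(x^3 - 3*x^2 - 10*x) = (x + 4)/(x*(x + 2))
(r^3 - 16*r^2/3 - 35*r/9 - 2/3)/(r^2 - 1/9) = (3*r^2 - 17*r - 6)/(3*r - 1)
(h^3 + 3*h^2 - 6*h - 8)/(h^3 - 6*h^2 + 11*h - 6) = (h^2 + 5*h + 4)/(h^2 - 4*h + 3)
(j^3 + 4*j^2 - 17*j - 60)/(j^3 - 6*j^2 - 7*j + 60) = (j + 5)/(j - 5)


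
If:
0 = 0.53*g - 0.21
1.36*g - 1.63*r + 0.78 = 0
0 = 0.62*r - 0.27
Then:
No Solution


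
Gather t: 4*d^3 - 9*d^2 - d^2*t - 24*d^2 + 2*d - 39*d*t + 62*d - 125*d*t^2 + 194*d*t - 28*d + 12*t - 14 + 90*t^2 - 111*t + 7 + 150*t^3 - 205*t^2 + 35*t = 4*d^3 - 33*d^2 + 36*d + 150*t^3 + t^2*(-125*d - 115) + t*(-d^2 + 155*d - 64) - 7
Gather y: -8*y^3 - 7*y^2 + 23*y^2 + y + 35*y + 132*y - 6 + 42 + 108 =-8*y^3 + 16*y^2 + 168*y + 144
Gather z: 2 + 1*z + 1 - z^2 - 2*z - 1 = -z^2 - z + 2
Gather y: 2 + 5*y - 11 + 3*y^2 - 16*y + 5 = 3*y^2 - 11*y - 4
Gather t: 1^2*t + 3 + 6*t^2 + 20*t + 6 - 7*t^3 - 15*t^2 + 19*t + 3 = -7*t^3 - 9*t^2 + 40*t + 12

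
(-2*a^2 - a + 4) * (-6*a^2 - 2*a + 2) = 12*a^4 + 10*a^3 - 26*a^2 - 10*a + 8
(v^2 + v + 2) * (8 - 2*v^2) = -2*v^4 - 2*v^3 + 4*v^2 + 8*v + 16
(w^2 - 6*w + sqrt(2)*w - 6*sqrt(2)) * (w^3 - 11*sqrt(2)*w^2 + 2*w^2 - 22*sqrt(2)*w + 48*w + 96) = w^5 - 10*sqrt(2)*w^4 - 4*w^4 + 14*w^3 + 40*sqrt(2)*w^3 - 104*w^2 + 168*sqrt(2)*w^2 - 312*w - 192*sqrt(2)*w - 576*sqrt(2)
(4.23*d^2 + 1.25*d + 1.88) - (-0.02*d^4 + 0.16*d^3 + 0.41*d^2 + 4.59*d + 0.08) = 0.02*d^4 - 0.16*d^3 + 3.82*d^2 - 3.34*d + 1.8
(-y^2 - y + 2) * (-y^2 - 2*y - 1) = y^4 + 3*y^3 + y^2 - 3*y - 2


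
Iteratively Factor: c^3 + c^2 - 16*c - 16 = (c - 4)*(c^2 + 5*c + 4) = (c - 4)*(c + 1)*(c + 4)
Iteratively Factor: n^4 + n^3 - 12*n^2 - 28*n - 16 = (n + 2)*(n^3 - n^2 - 10*n - 8) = (n + 2)^2*(n^2 - 3*n - 4) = (n - 4)*(n + 2)^2*(n + 1)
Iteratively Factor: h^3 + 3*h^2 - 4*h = (h - 1)*(h^2 + 4*h) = (h - 1)*(h + 4)*(h)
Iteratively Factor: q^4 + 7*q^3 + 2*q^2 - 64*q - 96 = (q - 3)*(q^3 + 10*q^2 + 32*q + 32) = (q - 3)*(q + 2)*(q^2 + 8*q + 16) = (q - 3)*(q + 2)*(q + 4)*(q + 4)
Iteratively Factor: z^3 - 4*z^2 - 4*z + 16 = (z - 2)*(z^2 - 2*z - 8) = (z - 2)*(z + 2)*(z - 4)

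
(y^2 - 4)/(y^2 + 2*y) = (y - 2)/y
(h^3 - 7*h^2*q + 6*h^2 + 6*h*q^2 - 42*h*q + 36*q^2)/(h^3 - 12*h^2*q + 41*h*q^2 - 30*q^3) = (-h - 6)/(-h + 5*q)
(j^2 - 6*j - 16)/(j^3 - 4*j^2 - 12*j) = (j - 8)/(j*(j - 6))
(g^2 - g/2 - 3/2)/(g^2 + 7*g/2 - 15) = (2*g^2 - g - 3)/(2*g^2 + 7*g - 30)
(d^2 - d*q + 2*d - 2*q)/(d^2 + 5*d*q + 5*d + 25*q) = (d^2 - d*q + 2*d - 2*q)/(d^2 + 5*d*q + 5*d + 25*q)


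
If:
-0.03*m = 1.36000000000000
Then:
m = -45.33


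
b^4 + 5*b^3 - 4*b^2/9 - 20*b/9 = b*(b - 2/3)*(b + 2/3)*(b + 5)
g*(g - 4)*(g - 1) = g^3 - 5*g^2 + 4*g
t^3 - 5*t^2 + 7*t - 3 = (t - 3)*(t - 1)^2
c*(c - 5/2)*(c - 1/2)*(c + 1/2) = c^4 - 5*c^3/2 - c^2/4 + 5*c/8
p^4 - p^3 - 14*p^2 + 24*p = p*(p - 3)*(p - 2)*(p + 4)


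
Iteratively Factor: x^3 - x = (x)*(x^2 - 1) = x*(x + 1)*(x - 1)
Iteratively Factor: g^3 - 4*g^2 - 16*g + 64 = (g - 4)*(g^2 - 16) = (g - 4)^2*(g + 4)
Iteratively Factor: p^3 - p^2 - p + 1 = (p + 1)*(p^2 - 2*p + 1) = (p - 1)*(p + 1)*(p - 1)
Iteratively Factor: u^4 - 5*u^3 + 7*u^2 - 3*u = (u - 1)*(u^3 - 4*u^2 + 3*u) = (u - 3)*(u - 1)*(u^2 - u) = (u - 3)*(u - 1)^2*(u)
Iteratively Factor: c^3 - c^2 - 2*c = (c - 2)*(c^2 + c) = c*(c - 2)*(c + 1)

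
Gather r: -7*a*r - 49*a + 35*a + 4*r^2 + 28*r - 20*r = -14*a + 4*r^2 + r*(8 - 7*a)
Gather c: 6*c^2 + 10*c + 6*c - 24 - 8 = 6*c^2 + 16*c - 32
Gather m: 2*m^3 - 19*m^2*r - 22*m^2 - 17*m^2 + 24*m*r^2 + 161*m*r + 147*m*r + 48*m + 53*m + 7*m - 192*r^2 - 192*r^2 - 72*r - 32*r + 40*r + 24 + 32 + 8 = 2*m^3 + m^2*(-19*r - 39) + m*(24*r^2 + 308*r + 108) - 384*r^2 - 64*r + 64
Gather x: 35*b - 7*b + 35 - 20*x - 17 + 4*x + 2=28*b - 16*x + 20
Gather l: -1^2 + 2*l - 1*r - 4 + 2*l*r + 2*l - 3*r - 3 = l*(2*r + 4) - 4*r - 8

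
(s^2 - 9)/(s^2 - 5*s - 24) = (s - 3)/(s - 8)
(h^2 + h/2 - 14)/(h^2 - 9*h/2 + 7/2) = (h + 4)/(h - 1)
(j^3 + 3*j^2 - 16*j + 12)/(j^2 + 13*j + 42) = (j^2 - 3*j + 2)/(j + 7)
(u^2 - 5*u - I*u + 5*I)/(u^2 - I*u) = (u - 5)/u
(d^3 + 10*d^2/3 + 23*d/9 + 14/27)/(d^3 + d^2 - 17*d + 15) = (27*d^3 + 90*d^2 + 69*d + 14)/(27*(d^3 + d^2 - 17*d + 15))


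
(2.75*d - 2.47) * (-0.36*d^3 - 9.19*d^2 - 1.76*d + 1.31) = -0.99*d^4 - 24.3833*d^3 + 17.8593*d^2 + 7.9497*d - 3.2357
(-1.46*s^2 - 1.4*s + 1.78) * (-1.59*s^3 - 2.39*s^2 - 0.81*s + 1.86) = 2.3214*s^5 + 5.7154*s^4 + 1.6984*s^3 - 5.8358*s^2 - 4.0458*s + 3.3108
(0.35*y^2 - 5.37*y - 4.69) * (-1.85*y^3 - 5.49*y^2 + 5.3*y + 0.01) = -0.6475*y^5 + 8.013*y^4 + 40.0128*y^3 - 2.7094*y^2 - 24.9107*y - 0.0469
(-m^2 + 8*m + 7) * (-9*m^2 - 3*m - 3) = 9*m^4 - 69*m^3 - 84*m^2 - 45*m - 21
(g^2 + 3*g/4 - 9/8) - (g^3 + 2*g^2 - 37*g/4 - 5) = -g^3 - g^2 + 10*g + 31/8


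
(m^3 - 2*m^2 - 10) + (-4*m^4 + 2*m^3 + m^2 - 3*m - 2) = -4*m^4 + 3*m^3 - m^2 - 3*m - 12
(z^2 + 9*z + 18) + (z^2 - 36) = 2*z^2 + 9*z - 18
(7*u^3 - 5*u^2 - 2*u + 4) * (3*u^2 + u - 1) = 21*u^5 - 8*u^4 - 18*u^3 + 15*u^2 + 6*u - 4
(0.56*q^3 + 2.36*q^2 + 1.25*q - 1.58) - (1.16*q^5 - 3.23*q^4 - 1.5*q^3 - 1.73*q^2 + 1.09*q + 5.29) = -1.16*q^5 + 3.23*q^4 + 2.06*q^3 + 4.09*q^2 + 0.16*q - 6.87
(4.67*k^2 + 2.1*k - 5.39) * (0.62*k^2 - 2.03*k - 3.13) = 2.8954*k^4 - 8.1781*k^3 - 22.2219*k^2 + 4.3687*k + 16.8707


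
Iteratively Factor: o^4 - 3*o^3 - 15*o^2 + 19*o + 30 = (o - 2)*(o^3 - o^2 - 17*o - 15) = (o - 5)*(o - 2)*(o^2 + 4*o + 3) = (o - 5)*(o - 2)*(o + 3)*(o + 1)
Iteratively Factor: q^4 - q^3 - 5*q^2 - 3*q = (q + 1)*(q^3 - 2*q^2 - 3*q) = (q + 1)^2*(q^2 - 3*q) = q*(q + 1)^2*(q - 3)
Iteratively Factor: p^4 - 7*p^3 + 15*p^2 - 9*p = (p - 3)*(p^3 - 4*p^2 + 3*p) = (p - 3)^2*(p^2 - p) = p*(p - 3)^2*(p - 1)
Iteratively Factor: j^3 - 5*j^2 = (j - 5)*(j^2) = j*(j - 5)*(j)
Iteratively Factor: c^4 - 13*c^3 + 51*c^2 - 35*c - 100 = (c - 4)*(c^3 - 9*c^2 + 15*c + 25) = (c - 5)*(c - 4)*(c^2 - 4*c - 5) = (c - 5)*(c - 4)*(c + 1)*(c - 5)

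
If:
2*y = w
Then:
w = 2*y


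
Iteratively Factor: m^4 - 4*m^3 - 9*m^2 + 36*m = (m - 4)*(m^3 - 9*m) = m*(m - 4)*(m^2 - 9) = m*(m - 4)*(m + 3)*(m - 3)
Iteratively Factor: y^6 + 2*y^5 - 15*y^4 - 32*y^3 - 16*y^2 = (y - 4)*(y^5 + 6*y^4 + 9*y^3 + 4*y^2) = (y - 4)*(y + 4)*(y^4 + 2*y^3 + y^2) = (y - 4)*(y + 1)*(y + 4)*(y^3 + y^2) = (y - 4)*(y + 1)^2*(y + 4)*(y^2) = y*(y - 4)*(y + 1)^2*(y + 4)*(y)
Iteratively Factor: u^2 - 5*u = (u - 5)*(u)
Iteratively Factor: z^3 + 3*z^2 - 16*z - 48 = (z - 4)*(z^2 + 7*z + 12) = (z - 4)*(z + 4)*(z + 3)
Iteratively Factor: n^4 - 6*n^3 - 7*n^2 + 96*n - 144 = (n - 4)*(n^3 - 2*n^2 - 15*n + 36) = (n - 4)*(n + 4)*(n^2 - 6*n + 9) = (n - 4)*(n - 3)*(n + 4)*(n - 3)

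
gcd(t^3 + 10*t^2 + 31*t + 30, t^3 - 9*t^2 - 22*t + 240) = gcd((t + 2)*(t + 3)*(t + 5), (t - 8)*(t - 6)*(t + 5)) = t + 5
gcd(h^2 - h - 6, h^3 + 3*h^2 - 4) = h + 2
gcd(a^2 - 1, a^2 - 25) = 1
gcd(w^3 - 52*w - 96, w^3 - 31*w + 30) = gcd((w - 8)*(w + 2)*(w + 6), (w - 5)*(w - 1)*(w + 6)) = w + 6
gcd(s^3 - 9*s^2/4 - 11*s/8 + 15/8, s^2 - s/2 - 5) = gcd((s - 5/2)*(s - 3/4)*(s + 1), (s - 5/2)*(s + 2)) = s - 5/2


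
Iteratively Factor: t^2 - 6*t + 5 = (t - 1)*(t - 5)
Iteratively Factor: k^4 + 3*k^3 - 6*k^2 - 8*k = (k - 2)*(k^3 + 5*k^2 + 4*k) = (k - 2)*(k + 1)*(k^2 + 4*k) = k*(k - 2)*(k + 1)*(k + 4)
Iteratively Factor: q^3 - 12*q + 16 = (q - 2)*(q^2 + 2*q - 8) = (q - 2)*(q + 4)*(q - 2)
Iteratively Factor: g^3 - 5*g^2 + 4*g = (g - 1)*(g^2 - 4*g) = (g - 4)*(g - 1)*(g)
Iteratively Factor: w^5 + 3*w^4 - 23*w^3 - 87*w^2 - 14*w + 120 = (w - 5)*(w^4 + 8*w^3 + 17*w^2 - 2*w - 24) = (w - 5)*(w + 4)*(w^3 + 4*w^2 + w - 6) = (w - 5)*(w + 2)*(w + 4)*(w^2 + 2*w - 3) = (w - 5)*(w + 2)*(w + 3)*(w + 4)*(w - 1)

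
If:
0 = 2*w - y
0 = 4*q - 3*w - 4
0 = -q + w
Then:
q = 4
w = 4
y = 8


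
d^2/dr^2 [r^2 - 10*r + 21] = 2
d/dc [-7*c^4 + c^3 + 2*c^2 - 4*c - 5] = -28*c^3 + 3*c^2 + 4*c - 4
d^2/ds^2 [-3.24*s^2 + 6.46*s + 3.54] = -6.48000000000000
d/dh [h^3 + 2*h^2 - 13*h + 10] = 3*h^2 + 4*h - 13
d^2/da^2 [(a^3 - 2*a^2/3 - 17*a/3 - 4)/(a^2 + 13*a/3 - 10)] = 36*(39*a^3 - 243*a^2 + 117*a - 641)/(27*a^6 + 351*a^5 + 711*a^4 - 4823*a^3 - 7110*a^2 + 35100*a - 27000)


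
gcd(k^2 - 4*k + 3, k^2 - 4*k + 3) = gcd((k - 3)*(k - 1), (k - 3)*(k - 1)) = k^2 - 4*k + 3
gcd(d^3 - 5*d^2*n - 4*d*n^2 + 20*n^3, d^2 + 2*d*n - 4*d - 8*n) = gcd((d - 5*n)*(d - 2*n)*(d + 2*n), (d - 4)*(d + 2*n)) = d + 2*n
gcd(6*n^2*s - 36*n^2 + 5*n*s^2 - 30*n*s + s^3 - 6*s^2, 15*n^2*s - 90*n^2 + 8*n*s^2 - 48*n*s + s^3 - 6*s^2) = 3*n*s - 18*n + s^2 - 6*s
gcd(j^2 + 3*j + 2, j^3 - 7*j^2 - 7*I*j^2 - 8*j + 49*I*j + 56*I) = j + 1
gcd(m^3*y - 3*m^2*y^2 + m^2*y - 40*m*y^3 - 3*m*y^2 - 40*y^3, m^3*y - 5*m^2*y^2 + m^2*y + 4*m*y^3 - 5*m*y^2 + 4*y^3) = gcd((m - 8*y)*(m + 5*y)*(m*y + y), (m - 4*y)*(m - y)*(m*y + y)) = m*y + y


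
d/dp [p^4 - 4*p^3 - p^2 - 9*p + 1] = 4*p^3 - 12*p^2 - 2*p - 9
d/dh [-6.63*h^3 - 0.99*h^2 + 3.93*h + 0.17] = -19.89*h^2 - 1.98*h + 3.93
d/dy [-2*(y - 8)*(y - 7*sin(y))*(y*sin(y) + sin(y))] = 2*(8 - y)*(y - 7*sin(y))*(y*cos(y) + sqrt(2)*sin(y + pi/4)) + 2*(y - 8)*(y + 1)*(7*cos(y) - 1)*sin(y) - 2*(y + 1)*(y - 7*sin(y))*sin(y)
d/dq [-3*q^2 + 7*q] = 7 - 6*q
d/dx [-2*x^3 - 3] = -6*x^2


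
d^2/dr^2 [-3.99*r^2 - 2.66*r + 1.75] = -7.98000000000000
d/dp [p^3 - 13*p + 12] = 3*p^2 - 13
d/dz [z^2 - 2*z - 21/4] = 2*z - 2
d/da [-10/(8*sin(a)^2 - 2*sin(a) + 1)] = 20*(8*sin(a) - 1)*cos(a)/(8*sin(a)^2 - 2*sin(a) + 1)^2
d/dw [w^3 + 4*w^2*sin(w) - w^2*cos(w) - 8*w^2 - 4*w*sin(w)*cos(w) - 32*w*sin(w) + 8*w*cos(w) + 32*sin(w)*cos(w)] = w^2*sin(w) + 4*w^2*cos(w) + 3*w^2 - 34*w*cos(w) - 4*w*cos(2*w) - 16*w - 32*sin(w) - 2*sin(2*w) + 8*cos(w) + 32*cos(2*w)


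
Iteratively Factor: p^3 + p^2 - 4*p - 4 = (p - 2)*(p^2 + 3*p + 2) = (p - 2)*(p + 2)*(p + 1)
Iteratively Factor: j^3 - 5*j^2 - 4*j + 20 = (j + 2)*(j^2 - 7*j + 10) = (j - 5)*(j + 2)*(j - 2)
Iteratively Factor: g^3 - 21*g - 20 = (g - 5)*(g^2 + 5*g + 4) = (g - 5)*(g + 4)*(g + 1)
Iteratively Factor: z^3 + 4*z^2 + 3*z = (z)*(z^2 + 4*z + 3) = z*(z + 1)*(z + 3)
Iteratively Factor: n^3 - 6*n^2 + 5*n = (n - 1)*(n^2 - 5*n) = (n - 5)*(n - 1)*(n)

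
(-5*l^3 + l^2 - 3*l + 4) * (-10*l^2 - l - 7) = 50*l^5 - 5*l^4 + 64*l^3 - 44*l^2 + 17*l - 28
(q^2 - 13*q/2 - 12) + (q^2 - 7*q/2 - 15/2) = 2*q^2 - 10*q - 39/2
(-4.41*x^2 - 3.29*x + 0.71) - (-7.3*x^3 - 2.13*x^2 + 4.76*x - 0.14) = 7.3*x^3 - 2.28*x^2 - 8.05*x + 0.85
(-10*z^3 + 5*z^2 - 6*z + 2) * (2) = -20*z^3 + 10*z^2 - 12*z + 4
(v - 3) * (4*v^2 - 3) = 4*v^3 - 12*v^2 - 3*v + 9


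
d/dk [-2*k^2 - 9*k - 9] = -4*k - 9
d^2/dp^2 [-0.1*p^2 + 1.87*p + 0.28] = -0.200000000000000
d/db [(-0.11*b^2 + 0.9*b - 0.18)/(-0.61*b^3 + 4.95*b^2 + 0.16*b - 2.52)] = (-0.0671*b^4 + 1.098*b^3 - 4.802*b^2 + 2.3364*b - 2.2392)/(0.3721*b^6 - 6.039*b^5 + 24.3073*b^4 + 4.6584*b^3 - 24.9224*b^2 - 0.8064*b + 6.3504)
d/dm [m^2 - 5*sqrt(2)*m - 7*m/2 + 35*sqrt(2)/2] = 2*m - 5*sqrt(2) - 7/2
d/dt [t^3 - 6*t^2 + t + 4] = 3*t^2 - 12*t + 1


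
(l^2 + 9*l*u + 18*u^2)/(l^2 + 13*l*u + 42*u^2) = (l + 3*u)/(l + 7*u)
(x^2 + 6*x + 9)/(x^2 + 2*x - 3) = (x + 3)/(x - 1)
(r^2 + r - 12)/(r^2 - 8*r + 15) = (r + 4)/(r - 5)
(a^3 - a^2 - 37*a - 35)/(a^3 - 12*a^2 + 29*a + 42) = (a + 5)/(a - 6)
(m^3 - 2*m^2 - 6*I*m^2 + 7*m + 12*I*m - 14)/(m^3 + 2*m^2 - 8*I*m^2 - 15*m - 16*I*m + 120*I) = (m^3 + m^2*(-2 - 6*I) + m*(7 + 12*I) - 14)/(m^3 + m^2*(2 - 8*I) + m*(-15 - 16*I) + 120*I)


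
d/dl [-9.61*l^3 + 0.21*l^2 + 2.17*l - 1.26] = -28.83*l^2 + 0.42*l + 2.17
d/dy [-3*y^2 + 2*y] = 2 - 6*y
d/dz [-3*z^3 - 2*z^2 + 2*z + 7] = -9*z^2 - 4*z + 2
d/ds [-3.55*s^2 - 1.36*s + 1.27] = -7.1*s - 1.36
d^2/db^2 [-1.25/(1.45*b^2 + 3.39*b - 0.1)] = (5.25625*b^2 + 12.28875*b - 1.25*(2.9*b + 3.39)*(5.8*b + 6.78) - 0.3625)/(1.45*b^2 + 3.39*b - 0.1)^3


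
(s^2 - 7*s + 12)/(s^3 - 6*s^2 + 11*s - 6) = (s - 4)/(s^2 - 3*s + 2)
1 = 1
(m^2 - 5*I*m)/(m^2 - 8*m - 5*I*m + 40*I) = m/(m - 8)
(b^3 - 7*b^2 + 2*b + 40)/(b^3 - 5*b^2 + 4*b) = (b^2 - 3*b - 10)/(b*(b - 1))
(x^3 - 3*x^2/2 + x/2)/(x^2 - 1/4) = 2*x*(x - 1)/(2*x + 1)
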